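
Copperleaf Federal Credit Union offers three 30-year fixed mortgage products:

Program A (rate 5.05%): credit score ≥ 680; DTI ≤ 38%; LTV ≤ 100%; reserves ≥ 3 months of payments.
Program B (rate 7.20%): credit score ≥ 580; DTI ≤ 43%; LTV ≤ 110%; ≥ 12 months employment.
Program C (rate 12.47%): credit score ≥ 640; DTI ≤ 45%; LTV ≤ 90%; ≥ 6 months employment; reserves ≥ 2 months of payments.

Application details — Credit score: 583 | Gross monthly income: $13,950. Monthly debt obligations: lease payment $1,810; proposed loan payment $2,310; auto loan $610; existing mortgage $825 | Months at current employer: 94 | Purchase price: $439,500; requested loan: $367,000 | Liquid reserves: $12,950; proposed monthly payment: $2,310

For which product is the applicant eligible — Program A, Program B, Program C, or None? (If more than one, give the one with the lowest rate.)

Program B

Total debts = (1,810 + 2,310 + 610 + 825) = 5,555; DTI = 5,555/13,950 = 39.8%.
LTV = 367,000/439,500 = 83.5%.
Reserves = 12,950/2,310 = 5.6 months.
Program A: score 583 < 680; DTI 39.8% > 38%; LTV 83.5% ≤ 100%; reserves 5.6 ≥ 3 mo → does not qualify.
Program B: score 583 ≥ 580; DTI 39.8% ≤ 43%; LTV 83.5% ≤ 110%; employment 94 ≥ 12 mo → qualifies.
Program C: score 583 < 640; DTI 39.8% ≤ 45%; LTV 83.5% ≤ 90%; employment 94 ≥ 6 mo; reserves 5.6 ≥ 2 mo → does not qualify.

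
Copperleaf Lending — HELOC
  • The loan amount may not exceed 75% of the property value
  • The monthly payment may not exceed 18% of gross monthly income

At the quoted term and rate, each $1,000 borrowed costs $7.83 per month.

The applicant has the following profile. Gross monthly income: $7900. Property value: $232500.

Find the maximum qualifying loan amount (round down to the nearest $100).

Payment cap: 18% × $7,900 = $1,422/month.
At $7.83 per $1,000, that supports 1,422/7.83 × 1,000 ≈ $181,609 → $181,600.
LTV cap: 75% × $232,500 = $174,375 → $174,300.
Binding constraint: loan-to-value.

$174,300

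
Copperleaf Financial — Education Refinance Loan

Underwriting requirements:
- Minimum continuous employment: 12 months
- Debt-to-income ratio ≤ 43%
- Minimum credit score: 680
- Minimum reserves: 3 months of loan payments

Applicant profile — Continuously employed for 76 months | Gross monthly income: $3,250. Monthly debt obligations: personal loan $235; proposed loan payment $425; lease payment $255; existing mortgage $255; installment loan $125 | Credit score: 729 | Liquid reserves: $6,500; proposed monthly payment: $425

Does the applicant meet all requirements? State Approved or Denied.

Employment 76 ≥ 12 months
Total monthly debts = (235 + 425 + 255 + 255 + 125) = 1,295. DTI: 1,295 ÷ 3,250 = 39.8%, within the 43% cap
Credit score 729 ≥ 680 (meets)
Liquid reserves cover 6,500/425 = 15.3 months — ≥ 3 required
All criteria satisfied.

Approved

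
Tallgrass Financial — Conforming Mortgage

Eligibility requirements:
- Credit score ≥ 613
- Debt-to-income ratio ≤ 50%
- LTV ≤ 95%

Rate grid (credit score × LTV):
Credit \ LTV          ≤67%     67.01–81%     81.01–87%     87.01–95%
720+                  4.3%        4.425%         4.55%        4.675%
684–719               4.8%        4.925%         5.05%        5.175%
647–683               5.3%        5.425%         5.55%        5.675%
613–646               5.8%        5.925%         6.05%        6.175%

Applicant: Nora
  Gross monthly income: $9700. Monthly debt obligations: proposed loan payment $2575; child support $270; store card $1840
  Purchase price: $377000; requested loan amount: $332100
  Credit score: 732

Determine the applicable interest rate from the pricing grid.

4.675%

Credit score 732 ≥ 613; Total monthly debts = (2,575 + 270 + 1,840) = 4,685. Debt-to-income = 4,685/9,700 = 48.3% — meets 50% limit
LTV: 332,100 ÷ 377,000 = 88.1%, within 95% cap
Score 732 is in the 720+ band; LTV 88.1% is in the 87.01–95% band → 4.675%.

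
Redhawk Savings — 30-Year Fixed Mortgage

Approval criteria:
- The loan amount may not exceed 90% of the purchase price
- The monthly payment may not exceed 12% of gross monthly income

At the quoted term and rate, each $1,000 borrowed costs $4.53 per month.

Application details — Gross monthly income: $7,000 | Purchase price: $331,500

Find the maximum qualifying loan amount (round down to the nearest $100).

$185,400

Payment cap: 12% × $7,000 = $840/month.
At $4.53 per $1,000, that supports 840/4.53 × 1,000 ≈ $185,430 → $185,400.
LTV cap: 90% × $331,500 = $298,350 → $298,300.
Binding constraint: payment-to-income.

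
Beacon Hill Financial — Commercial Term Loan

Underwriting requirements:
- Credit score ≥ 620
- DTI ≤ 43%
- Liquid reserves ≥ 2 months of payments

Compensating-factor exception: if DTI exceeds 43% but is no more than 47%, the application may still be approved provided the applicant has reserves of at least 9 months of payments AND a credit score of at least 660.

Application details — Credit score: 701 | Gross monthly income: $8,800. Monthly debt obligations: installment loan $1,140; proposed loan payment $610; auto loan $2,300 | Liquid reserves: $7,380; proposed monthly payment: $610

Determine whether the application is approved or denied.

Approved

Credit score 701 ≥ 620 (meets base)
Total debts = (1,140 + 610 + 2,300) = 4,050. DTI: 4,050 ÷ 8,800 = 46%, over the 43% base limit.
Reserves = 7,380/610 = 12.1 months ≥ 2
46% falls in the override range (43%–47%), so the compensating-factor test applies.
Reserves 12.1 ≥ 9 months; credit score 701 ≥ 660.
Both override conditions satisfied; DTI exception granted.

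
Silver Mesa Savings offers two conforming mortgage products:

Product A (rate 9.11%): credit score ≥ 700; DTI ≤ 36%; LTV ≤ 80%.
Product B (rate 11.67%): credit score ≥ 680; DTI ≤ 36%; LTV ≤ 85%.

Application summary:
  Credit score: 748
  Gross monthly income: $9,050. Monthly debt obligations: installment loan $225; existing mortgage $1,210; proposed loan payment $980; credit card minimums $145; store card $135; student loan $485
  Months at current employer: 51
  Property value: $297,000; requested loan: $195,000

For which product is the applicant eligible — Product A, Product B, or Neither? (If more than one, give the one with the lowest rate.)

Product A

Total debts = (225 + 1,210 + 980 + 145 + 135 + 485) = 3,180; DTI = 3,180/9,050 = 35.1%.
LTV = 195,000/297,000 = 65.7%.
Product A: score 748 ≥ 700; DTI 35.1% ≤ 36%; LTV 65.7% ≤ 80% → qualifies.
Product B: score 748 ≥ 680; DTI 35.1% ≤ 36%; LTV 65.7% ≤ 85% → qualifies.
Qualifying: Product A, Product B. Lowest rate is 9.11% → Product A.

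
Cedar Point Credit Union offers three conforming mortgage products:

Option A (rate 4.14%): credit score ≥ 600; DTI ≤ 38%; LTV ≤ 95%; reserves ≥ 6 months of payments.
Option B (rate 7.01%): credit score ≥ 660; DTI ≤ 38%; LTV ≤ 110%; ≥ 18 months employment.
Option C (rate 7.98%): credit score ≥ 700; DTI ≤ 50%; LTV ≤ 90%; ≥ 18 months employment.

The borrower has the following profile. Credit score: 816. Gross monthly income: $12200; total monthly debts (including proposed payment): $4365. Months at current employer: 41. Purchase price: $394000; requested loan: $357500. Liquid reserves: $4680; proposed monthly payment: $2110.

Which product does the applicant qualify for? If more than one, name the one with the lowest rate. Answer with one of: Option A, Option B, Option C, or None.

DTI = 4,365/12,200 = 35.8%.
LTV = 357,500/394,000 = 90.7%.
Reserves = 4,680/2,110 = 2.2 months.
Option A: score 816 ≥ 600; DTI 35.8% ≤ 38%; LTV 90.7% ≤ 95%; reserves 2.2 < 6 mo → does not qualify.
Option B: score 816 ≥ 660; DTI 35.8% ≤ 38%; LTV 90.7% ≤ 110%; employment 41 ≥ 18 mo → qualifies.
Option C: score 816 ≥ 700; DTI 35.8% ≤ 50%; LTV 90.7% > 90%; employment 41 ≥ 18 mo → does not qualify.

Option B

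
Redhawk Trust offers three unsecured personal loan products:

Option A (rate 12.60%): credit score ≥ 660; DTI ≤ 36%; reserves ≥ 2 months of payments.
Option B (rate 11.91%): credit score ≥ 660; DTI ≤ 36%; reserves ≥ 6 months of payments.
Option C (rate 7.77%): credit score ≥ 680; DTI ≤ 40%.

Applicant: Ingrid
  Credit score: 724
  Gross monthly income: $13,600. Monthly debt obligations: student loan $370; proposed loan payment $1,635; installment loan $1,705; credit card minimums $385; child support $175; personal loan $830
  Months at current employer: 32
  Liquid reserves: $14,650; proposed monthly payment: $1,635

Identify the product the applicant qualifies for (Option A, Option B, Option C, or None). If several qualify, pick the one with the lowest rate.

Option C

Total debts = (370 + 1,635 + 1,705 + 385 + 175 + 830) = 5,100; DTI = 5,100/13,600 = 37.5%.
Reserves = 14,650/1,635 = 9.0 months.
Option A: score 724 ≥ 660; DTI 37.5% > 36%; reserves 9.0 ≥ 2 mo → does not qualify.
Option B: score 724 ≥ 660; DTI 37.5% > 36%; reserves 9.0 ≥ 6 mo → does not qualify.
Option C: score 724 ≥ 680; DTI 37.5% ≤ 40% → qualifies.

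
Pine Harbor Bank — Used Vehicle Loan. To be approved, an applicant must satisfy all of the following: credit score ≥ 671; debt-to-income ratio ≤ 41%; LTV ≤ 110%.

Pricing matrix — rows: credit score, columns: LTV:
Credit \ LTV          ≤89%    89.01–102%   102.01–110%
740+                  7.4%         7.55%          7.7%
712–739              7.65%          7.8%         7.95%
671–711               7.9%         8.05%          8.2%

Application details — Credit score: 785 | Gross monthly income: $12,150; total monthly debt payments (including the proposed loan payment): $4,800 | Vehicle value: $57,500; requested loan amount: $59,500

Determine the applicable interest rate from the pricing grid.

Credit score 785 ≥ 671; DTI: 4,800 ÷ 12,150 = 39.5%, within the 41% cap
LTV = 59,500/57,500 = 103.5% ≤ 110%
Credit 785 → row 740+; LTV 103.5% → column 102.01–110%. Grid cell → 7.7%.

7.7%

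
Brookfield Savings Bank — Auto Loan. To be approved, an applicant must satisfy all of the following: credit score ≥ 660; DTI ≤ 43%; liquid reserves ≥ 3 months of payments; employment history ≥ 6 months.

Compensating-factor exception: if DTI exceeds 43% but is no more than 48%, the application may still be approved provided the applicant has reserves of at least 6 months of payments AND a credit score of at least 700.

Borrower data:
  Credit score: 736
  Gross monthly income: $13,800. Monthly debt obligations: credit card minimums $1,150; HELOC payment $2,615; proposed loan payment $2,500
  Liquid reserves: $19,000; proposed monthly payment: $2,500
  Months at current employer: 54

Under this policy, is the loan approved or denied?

Credit score 736 ≥ 660 (meets base)
Total debts = (1,150 + 2,615 + 2,500) = 6,265. DTI = 6,265/13,800 = 45.4% > 43% — standard DTI limit exceeded.
Reserves: 19,000 ÷ 2,500 = 7.6 months (meets 3-month minimum)
Employment 54 ≥ 6 months
45.4% falls in the override range (43%–48%), so the compensating-factor test applies.
Reserves 7.6 ≥ 6 months; credit score 736 ≥ 700.
Both override conditions satisfied; DTI exception granted.

Approved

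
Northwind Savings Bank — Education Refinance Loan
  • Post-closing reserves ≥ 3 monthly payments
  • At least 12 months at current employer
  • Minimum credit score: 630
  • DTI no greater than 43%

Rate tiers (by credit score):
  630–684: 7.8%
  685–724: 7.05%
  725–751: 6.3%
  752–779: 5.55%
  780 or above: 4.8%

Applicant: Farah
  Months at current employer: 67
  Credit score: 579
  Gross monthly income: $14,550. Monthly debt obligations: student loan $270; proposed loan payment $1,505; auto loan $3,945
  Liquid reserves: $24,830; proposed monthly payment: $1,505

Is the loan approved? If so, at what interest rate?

Denied

Credit score 579 < 630 (below minimum)
Reserves: 24,830 ÷ 1,505 = 16.5 months (meets 3-month minimum)
Total monthly debts = (270 + 1,505 + 3,945) = 5,720. DTI: 5,720 ÷ 14,550 = 39.3%, within the 43% cap
Employment 67 ≥ 12 months
Not all requirements met → denied.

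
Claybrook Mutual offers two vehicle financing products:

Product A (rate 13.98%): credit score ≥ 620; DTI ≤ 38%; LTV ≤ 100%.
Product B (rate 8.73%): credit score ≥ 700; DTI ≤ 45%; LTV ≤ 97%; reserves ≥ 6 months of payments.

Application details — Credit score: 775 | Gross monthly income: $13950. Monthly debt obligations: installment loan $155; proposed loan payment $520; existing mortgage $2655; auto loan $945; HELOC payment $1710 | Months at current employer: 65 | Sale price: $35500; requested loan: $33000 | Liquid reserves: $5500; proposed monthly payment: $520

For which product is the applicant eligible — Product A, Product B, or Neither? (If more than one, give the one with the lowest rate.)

Total debts = (155 + 520 + 2,655 + 945 + 1,710) = 5,985; DTI = 5,985/13,950 = 42.9%.
LTV = 33,000/35,500 = 93%.
Reserves = 5,500/520 = 10.6 months.
Product A: score 775 ≥ 620; DTI 42.9% > 38%; LTV 93% ≤ 100% → does not qualify.
Product B: score 775 ≥ 700; DTI 42.9% ≤ 45%; LTV 93% ≤ 97%; reserves 10.6 ≥ 6 mo → qualifies.

Product B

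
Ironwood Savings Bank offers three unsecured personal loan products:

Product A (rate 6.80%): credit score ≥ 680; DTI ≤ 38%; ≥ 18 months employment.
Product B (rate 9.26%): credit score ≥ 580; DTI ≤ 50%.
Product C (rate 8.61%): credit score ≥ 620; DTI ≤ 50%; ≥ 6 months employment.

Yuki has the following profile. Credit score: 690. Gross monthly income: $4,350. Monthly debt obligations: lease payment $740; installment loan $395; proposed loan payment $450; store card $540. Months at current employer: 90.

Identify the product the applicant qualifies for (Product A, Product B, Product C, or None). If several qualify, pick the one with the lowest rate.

Total debts = (740 + 395 + 450 + 540) = 2,125; DTI = 2,125/4,350 = 48.9%.
Product A: score 690 ≥ 680; DTI 48.9% > 38%; employment 90 ≥ 18 mo → does not qualify.
Product B: score 690 ≥ 580; DTI 48.9% ≤ 50% → qualifies.
Product C: score 690 ≥ 620; DTI 48.9% ≤ 50%; employment 90 ≥ 6 mo → qualifies.
Qualifying: Product B, Product C. Lowest rate is 8.61% → Product C.

Product C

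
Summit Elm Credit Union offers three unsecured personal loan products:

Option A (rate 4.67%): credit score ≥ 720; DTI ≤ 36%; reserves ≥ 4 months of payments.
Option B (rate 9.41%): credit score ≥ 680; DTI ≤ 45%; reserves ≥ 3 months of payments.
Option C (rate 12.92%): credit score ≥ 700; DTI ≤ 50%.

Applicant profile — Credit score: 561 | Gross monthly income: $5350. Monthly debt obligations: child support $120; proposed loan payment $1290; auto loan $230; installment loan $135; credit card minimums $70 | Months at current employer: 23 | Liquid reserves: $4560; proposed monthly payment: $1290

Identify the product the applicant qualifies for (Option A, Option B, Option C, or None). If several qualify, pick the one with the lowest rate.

Total debts = (120 + 1,290 + 230 + 135 + 70) = 1,845; DTI = 1,845/5,350 = 34.5%.
Reserves = 4,560/1,290 = 3.5 months.
Option A: score 561 < 720; DTI 34.5% ≤ 36%; reserves 3.5 < 4 mo → does not qualify.
Option B: score 561 < 680; DTI 34.5% ≤ 45%; reserves 3.5 ≥ 3 mo → does not qualify.
Option C: score 561 < 700; DTI 34.5% ≤ 50% → does not qualify.

None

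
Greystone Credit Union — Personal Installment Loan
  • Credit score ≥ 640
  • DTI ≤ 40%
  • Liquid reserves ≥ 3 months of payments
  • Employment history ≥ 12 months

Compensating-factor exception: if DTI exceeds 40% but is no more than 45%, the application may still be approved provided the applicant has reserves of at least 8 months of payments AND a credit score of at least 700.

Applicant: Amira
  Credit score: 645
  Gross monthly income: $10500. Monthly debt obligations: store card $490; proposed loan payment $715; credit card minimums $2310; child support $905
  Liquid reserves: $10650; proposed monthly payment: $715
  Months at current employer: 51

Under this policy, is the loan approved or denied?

Denied

Credit score 645 ≥ 640 (meets base)
Total debts = (490 + 715 + 2,310 + 905) = 4,420. DTI = 4,420/10,500 = 42.1% > 40% — standard DTI limit exceeded.
Reserves: 10,650 ÷ 715 = 14.9 months (meets 3-month minimum)
Employment 51 ≥ 12 months
42.1% falls in the override range (40%–45%), so the compensating-factor test applies.
Reserves 14.9 ≥ 8 months; credit score 645 < 700.
Compensating-factor requirement not fully met.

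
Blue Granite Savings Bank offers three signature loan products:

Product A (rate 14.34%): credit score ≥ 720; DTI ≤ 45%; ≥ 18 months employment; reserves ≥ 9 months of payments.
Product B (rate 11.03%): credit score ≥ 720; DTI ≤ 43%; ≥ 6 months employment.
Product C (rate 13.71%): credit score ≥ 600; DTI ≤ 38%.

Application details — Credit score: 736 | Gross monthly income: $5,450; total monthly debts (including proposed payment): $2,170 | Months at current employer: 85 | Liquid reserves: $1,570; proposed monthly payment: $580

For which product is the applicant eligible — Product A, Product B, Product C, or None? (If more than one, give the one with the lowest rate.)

Product B

DTI = 2,170/5,450 = 39.8%.
Reserves = 1,570/580 = 2.7 months.
Product A: score 736 ≥ 720; DTI 39.8% ≤ 45%; employment 85 ≥ 18 mo; reserves 2.7 < 9 mo → does not qualify.
Product B: score 736 ≥ 720; DTI 39.8% ≤ 43%; employment 85 ≥ 6 mo → qualifies.
Product C: score 736 ≥ 600; DTI 39.8% > 38% → does not qualify.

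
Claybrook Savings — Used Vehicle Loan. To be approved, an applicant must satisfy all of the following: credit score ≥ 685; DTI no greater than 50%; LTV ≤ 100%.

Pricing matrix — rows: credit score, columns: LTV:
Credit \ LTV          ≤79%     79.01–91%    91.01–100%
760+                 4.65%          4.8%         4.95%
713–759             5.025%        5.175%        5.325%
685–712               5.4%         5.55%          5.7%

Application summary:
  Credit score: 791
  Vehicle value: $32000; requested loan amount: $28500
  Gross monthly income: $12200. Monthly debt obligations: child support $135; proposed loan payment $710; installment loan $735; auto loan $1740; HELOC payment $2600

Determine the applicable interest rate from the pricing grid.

4.8%

Credit score 791 ≥ 685; Total monthly debts = (135 + 710 + 735 + 1,740 + 2,600) = 5,920. Debt-to-income = 5,920/12,200 = 48.5% — meets 50% limit
LTV = 28,500/32,000 = 89.1% ≤ 100%
Credit 791 → row 760+; LTV 89.1% → column 79.01–91%. Grid cell → 4.8%.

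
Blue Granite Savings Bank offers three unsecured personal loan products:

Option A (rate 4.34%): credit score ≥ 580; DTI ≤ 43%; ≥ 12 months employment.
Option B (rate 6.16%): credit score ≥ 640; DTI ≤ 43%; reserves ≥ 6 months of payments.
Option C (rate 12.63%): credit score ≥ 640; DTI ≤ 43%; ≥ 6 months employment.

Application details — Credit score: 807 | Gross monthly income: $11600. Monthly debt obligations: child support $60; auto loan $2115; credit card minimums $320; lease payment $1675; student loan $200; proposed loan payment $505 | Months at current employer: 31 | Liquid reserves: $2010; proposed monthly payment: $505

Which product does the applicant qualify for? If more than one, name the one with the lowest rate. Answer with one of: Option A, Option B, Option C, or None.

Total debts = (60 + 2,115 + 320 + 1,675 + 200 + 505) = 4,875; DTI = 4,875/11,600 = 42%.
Reserves = 2,010/505 = 4.0 months.
Option A: score 807 ≥ 580; DTI 42% ≤ 43%; employment 31 ≥ 12 mo → qualifies.
Option B: score 807 ≥ 640; DTI 42% ≤ 43%; reserves 4.0 < 6 mo → does not qualify.
Option C: score 807 ≥ 640; DTI 42% ≤ 43%; employment 31 ≥ 6 mo → qualifies.
Qualifying: Option A, Option C. Lowest rate is 4.34% → Option A.

Option A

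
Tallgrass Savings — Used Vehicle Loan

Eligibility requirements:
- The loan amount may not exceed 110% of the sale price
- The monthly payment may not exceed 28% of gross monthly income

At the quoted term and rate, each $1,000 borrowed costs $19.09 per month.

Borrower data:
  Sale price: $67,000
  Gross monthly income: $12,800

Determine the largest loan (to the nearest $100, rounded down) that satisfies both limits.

$73,700

Payment cap: 28% × $12,800 = $3,584/month.
At $19.09 per $1,000, that supports 3,584/19.09 × 1,000 ≈ $187,742 → $187,700.
LTV cap: 110% × $67,000 = $73,700 → $73,700.
Binding constraint: loan-to-value.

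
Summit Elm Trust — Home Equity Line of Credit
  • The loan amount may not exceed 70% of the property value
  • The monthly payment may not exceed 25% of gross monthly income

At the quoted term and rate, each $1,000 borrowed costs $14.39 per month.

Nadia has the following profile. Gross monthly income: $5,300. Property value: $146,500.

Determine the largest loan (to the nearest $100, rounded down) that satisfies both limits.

$92,000

Payment cap: 25% × $5,300 = $1,325/month.
At $14.39 per $1,000, that supports 1,325/14.39 × 1,000 ≈ $92,077 → $92,000.
LTV cap: 70% × $146,500 = $102,550 → $102,500.
Binding constraint: payment-to-income.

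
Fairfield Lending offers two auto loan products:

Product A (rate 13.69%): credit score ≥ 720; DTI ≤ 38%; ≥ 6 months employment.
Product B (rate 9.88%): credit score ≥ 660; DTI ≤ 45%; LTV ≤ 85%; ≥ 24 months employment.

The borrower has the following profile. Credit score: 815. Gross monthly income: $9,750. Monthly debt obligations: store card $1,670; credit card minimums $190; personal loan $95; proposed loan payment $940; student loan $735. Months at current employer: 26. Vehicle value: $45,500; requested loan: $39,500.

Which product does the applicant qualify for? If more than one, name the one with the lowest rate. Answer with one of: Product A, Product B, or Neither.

Total debts = (1,670 + 190 + 95 + 940 + 735) = 3,630; DTI = 3,630/9,750 = 37.2%.
LTV = 39,500/45,500 = 86.8%.
Product A: score 815 ≥ 720; DTI 37.2% ≤ 38%; employment 26 ≥ 6 mo → qualifies.
Product B: score 815 ≥ 660; DTI 37.2% ≤ 45%; LTV 86.8% > 85%; employment 26 ≥ 24 mo → does not qualify.

Product A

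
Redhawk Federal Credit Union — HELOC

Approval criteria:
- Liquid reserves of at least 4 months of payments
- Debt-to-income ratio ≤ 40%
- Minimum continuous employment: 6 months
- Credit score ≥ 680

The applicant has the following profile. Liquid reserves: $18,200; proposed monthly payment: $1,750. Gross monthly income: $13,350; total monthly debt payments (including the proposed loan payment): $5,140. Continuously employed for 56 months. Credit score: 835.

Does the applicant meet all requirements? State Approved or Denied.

Approved

Reserves: 18,200 ÷ 1,750 = 10.4 months (meets 4-month minimum)
DTI: 5,140 ÷ 13,350 = 38.5%, within the 40% cap
Employment 56 ≥ 6 months
Credit score 835 ≥ 680 (meets)
All criteria satisfied.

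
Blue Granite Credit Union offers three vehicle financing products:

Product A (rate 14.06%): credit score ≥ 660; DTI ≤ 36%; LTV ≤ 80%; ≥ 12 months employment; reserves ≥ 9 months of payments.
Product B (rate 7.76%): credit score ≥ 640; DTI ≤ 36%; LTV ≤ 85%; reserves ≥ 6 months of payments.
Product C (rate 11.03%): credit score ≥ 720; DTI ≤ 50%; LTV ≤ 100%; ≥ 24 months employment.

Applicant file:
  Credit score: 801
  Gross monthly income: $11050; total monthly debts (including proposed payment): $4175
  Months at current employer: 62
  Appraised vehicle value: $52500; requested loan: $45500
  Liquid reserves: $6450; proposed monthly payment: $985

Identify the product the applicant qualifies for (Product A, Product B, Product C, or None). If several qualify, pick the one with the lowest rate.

Product C

DTI = 4,175/11,050 = 37.8%.
LTV = 45,500/52,500 = 86.7%.
Reserves = 6,450/985 = 6.5 months.
Product A: score 801 ≥ 660; DTI 37.8% > 36%; LTV 86.7% > 80%; employment 62 ≥ 12 mo; reserves 6.5 < 9 mo → does not qualify.
Product B: score 801 ≥ 640; DTI 37.8% > 36%; LTV 86.7% > 85%; reserves 6.5 ≥ 6 mo → does not qualify.
Product C: score 801 ≥ 720; DTI 37.8% ≤ 50%; LTV 86.7% ≤ 100%; employment 62 ≥ 24 mo → qualifies.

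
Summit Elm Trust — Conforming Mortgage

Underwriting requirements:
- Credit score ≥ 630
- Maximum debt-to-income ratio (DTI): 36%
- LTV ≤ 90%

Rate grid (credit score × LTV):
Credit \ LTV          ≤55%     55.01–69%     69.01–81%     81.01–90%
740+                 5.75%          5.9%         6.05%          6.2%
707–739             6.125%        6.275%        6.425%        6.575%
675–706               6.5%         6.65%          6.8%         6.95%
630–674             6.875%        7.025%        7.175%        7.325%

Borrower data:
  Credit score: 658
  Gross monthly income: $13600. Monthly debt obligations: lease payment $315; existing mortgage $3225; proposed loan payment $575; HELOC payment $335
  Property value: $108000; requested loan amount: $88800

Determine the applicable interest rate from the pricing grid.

7.325%

Credit score 658 ≥ 630; Total monthly debts = (315 + 3,225 + 575 + 335) = 4,450. Debt-to-income = 4,450/13,600 = 32.7% — meets 36% limit
LTV: 88,800 ÷ 108,000 = 82.2%, within 90% cap
Credit 658 → row 630–674; LTV 82.2% → column 81.01–90%. Grid cell → 7.325%.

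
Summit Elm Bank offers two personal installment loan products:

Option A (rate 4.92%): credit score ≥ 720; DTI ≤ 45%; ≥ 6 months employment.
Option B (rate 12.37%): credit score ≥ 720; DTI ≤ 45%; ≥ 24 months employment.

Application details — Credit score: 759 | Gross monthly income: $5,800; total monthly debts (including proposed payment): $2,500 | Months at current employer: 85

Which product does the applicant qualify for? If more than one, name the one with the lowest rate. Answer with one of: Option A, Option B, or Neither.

DTI = 2,500/5,800 = 43.1%.
Option A: score 759 ≥ 720; DTI 43.1% ≤ 45%; employment 85 ≥ 6 mo → qualifies.
Option B: score 759 ≥ 720; DTI 43.1% ≤ 45%; employment 85 ≥ 24 mo → qualifies.
Qualifying: Option A, Option B. Lowest rate is 4.92% → Option A.

Option A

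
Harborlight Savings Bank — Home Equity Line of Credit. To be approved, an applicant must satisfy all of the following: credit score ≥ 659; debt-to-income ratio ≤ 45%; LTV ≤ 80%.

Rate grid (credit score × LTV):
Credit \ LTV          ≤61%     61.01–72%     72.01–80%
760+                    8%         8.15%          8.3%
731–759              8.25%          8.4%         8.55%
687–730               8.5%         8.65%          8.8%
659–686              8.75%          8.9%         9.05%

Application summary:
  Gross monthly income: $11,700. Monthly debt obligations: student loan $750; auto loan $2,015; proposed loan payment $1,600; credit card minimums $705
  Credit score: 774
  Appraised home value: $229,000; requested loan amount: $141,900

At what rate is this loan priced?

8.15%

Credit score 774 ≥ 659; Total monthly debts = (750 + 2,015 + 1,600 + 705) = 5,070. DTI: 5,070 ÷ 11,700 = 43.3%, within the 45% cap
LTV: 141,900 ÷ 229,000 = 62%, within 80% cap
Row: 774 falls in 760+. Column: 62% falls in 61.01–72%. Rate = 8.15%.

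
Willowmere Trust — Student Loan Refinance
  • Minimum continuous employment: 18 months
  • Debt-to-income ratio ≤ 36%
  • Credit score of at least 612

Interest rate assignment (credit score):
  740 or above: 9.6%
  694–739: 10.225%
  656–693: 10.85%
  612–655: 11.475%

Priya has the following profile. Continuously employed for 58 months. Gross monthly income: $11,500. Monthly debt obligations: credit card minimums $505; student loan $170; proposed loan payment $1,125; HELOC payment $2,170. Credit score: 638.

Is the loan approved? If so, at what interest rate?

Credit score 638 ≥ 612 (meets minimum)
Employment 58 ≥ 18 months
Total monthly debts = (505 + 170 + 1,125 + 2,170) = 3,970. Debt-to-income = 3,970/11,500 = 34.5% — meets 36% limit
All requirements met. Score 638 falls in the 612–655 tier → 11.475%.

Approved at 11.475%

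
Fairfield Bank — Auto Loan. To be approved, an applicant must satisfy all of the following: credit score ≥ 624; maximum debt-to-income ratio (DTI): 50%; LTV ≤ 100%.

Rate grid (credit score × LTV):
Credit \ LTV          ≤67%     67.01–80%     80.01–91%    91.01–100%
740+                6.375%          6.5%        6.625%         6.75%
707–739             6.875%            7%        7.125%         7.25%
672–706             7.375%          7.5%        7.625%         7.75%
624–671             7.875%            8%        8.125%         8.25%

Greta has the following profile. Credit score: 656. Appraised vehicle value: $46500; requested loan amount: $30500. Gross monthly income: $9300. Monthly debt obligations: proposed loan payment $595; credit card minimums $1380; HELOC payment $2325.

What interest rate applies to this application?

7.875%

Credit score 656 ≥ 624; Total monthly debts = (595 + 1,380 + 2,325) = 4,300. Debt-to-income = 4,300/9,300 = 46.2% — meets 50% limit
LTV: 30,500 ÷ 46,500 = 65.6%, within 100% cap
Row: 656 falls in 624–671. Column: 65.6% falls in ≤67%. Rate = 7.875%.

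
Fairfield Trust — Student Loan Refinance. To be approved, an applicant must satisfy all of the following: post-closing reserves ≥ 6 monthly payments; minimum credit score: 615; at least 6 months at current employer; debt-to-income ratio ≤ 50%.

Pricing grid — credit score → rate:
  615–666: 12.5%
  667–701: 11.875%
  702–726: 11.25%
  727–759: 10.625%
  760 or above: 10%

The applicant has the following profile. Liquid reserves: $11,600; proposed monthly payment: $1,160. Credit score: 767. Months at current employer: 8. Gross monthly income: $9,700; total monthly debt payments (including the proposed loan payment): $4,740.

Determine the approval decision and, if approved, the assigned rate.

Approved at 10%

Credit score 767 ≥ 615 (meets minimum)
Liquid reserves cover 11,600/1,160 = 10.0 months — ≥ 6 required
DTI = 4,740/9,700 = 48.9% ≤ 50%
Employment 8 ≥ 6 months
All requirements met. Score 767 falls in the 760 or above tier → 10%.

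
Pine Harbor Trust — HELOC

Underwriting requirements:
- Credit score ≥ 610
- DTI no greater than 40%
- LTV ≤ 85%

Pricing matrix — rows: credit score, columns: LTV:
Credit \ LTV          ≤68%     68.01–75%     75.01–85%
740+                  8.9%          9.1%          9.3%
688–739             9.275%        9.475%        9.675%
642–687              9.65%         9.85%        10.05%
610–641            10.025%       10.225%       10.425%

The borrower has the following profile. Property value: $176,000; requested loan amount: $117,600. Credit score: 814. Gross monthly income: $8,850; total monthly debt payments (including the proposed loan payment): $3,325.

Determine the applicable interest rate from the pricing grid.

8.9%

Credit score 814 ≥ 610; DTI: 3,325 ÷ 8,850 = 37.6%, within the 40% cap
LTV = 117,600/176,000 = 66.8% ≤ 85%
Row: 814 falls in 740+. Column: 66.8% falls in ≤68%. Rate = 8.9%.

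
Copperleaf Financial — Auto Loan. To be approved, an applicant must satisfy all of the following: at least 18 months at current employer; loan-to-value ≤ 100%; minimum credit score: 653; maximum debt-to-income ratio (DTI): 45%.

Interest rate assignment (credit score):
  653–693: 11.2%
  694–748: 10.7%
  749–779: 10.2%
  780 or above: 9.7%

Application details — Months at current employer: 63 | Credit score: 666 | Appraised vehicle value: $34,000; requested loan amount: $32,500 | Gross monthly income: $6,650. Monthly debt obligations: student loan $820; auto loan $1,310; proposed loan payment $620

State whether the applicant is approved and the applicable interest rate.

Credit score 666 ≥ 653 (meets minimum)
Employment 63 ≥ 18 months
Total monthly debts = (820 + 1,310 + 620) = 2,750. DTI: 2,750 ÷ 6,650 = 41.4%, within the 45% cap
LTV: 32,500 ÷ 34,000 = 95.6%, within 100% cap
All requirements met. Score 666 falls in the 653–693 tier → 11.2%.

Approved at 11.2%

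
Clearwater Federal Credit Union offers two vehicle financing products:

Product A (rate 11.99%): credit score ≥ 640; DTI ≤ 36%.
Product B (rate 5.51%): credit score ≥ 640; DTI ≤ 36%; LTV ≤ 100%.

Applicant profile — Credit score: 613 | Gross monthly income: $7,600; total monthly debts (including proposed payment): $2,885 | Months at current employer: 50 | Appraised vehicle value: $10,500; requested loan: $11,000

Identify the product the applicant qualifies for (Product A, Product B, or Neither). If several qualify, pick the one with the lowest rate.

DTI = 2,885/7,600 = 38%.
LTV = 11,000/10,500 = 104.8%.
Product A: score 613 < 640; DTI 38% > 36% → does not qualify.
Product B: score 613 < 640; DTI 38% > 36%; LTV 104.8% > 100% → does not qualify.

Neither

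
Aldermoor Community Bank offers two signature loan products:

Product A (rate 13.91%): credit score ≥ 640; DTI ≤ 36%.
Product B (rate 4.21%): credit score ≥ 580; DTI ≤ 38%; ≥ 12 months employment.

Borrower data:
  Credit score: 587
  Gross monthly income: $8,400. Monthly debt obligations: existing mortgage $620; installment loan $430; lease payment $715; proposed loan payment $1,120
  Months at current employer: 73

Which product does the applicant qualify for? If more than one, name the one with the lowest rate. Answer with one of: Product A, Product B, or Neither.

Product B

Total debts = (620 + 430 + 715 + 1,120) = 2,885; DTI = 2,885/8,400 = 34.3%.
Product A: score 587 < 640; DTI 34.3% ≤ 36% → does not qualify.
Product B: score 587 ≥ 580; DTI 34.3% ≤ 38%; employment 73 ≥ 12 mo → qualifies.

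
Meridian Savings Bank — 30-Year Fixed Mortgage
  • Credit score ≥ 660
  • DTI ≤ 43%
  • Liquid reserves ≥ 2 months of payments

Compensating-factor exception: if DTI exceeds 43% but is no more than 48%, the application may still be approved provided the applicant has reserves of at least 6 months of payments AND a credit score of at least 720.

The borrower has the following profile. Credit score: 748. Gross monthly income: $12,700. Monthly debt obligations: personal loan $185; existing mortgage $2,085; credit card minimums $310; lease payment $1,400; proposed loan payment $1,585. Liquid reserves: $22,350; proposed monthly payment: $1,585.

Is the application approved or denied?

Approved

Credit score 748 ≥ 660 (meets base)
Total debts = (185 + 2,085 + 310 + 1,400 + 1,585) = 5,565. DTI = 5,565/12,700 = 43.8% > 43% — standard DTI limit exceeded.
Reserves = 22,350/1,585 = 14.1 months ≥ 2
43.8% falls in the override range (43%–48%), so the compensating-factor test applies.
Override check — reserves: 14.1 mo (ok); score: 748 (ok).
Both override conditions satisfied; DTI exception granted.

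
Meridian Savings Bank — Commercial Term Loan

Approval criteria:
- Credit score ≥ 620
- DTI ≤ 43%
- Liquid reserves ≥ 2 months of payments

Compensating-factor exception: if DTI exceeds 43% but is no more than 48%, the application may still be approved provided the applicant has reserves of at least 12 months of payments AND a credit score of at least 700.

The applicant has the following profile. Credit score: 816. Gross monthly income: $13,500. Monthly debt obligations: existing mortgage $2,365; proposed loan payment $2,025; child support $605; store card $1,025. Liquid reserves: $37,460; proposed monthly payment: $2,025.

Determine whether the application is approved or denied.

Approved

Credit score 816 ≥ 620 (meets base)
Total debts = (2,365 + 2,025 + 605 + 1,025) = 6,020. DTI = 6,020/13,500 = 44.6% > 43% — standard DTI limit exceeded.
Reserves = 37,460/2,025 = 18.5 months ≥ 2
44.6% falls in the override range (43%–48%), so the compensating-factor test applies.
Reserves 18.5 ≥ 12 months; credit score 816 ≥ 700.
Both override conditions satisfied; DTI exception granted.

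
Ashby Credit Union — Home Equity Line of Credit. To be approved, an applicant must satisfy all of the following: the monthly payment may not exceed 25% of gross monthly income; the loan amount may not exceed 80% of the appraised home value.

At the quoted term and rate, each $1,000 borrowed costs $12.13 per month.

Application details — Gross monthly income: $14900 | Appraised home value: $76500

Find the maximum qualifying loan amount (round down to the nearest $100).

$61,200

Payment cap: 25% × $14,900 = $3,725/month.
At $12.13 per $1,000, that supports 3,725/12.13 × 1,000 ≈ $307,089 → $307,000.
LTV cap: 80% × $76,500 = $61,200 → $61,200.
Binding constraint: loan-to-value.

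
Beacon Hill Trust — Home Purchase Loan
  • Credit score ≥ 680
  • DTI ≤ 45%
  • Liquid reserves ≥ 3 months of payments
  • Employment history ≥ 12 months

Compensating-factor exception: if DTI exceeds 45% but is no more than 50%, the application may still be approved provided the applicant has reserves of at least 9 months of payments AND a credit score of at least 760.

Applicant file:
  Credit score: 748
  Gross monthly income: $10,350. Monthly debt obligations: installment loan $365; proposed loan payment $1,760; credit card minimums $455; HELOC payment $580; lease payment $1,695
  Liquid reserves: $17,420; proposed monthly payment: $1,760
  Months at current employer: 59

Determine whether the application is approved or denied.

Denied

Credit score 748 ≥ 680 (meets base)
Total debts = (365 + 1,760 + 455 + 580 + 1,695) = 4,855. DTI: 4,855 ÷ 10,350 = 46.9%, over the 45% base limit.
Reserves: 17,420 ÷ 1,760 = 9.9 months (meets 3-month minimum)
Employment 59 ≥ 12 months
46.9% falls in the override range (45%–50%), so the compensating-factor test applies.
Override check — reserves: 9.9 mo (ok); score: 748 (below 760).
Compensating-factor requirement not fully met.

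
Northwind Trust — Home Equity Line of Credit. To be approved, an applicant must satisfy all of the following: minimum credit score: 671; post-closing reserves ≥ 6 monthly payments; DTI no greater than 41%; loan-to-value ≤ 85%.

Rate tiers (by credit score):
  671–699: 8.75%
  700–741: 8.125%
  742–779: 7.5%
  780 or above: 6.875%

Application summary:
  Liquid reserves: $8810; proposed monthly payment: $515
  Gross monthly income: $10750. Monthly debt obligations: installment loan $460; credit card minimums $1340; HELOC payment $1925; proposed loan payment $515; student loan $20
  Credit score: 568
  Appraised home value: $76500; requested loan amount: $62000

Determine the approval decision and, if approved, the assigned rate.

Denied

Credit score 568 < 671 (below minimum)
Total monthly debts = (460 + 1,340 + 1,925 + 515 + 20) = 4,260. DTI: 4,260 ÷ 10,750 = 39.6%, within the 41% cap
Loan-to-value = 62,000/76,500 = 81% — pass (85% max)
Reserves = 8,810/515 = 17.1 months ≥ 6
Not all requirements met → denied.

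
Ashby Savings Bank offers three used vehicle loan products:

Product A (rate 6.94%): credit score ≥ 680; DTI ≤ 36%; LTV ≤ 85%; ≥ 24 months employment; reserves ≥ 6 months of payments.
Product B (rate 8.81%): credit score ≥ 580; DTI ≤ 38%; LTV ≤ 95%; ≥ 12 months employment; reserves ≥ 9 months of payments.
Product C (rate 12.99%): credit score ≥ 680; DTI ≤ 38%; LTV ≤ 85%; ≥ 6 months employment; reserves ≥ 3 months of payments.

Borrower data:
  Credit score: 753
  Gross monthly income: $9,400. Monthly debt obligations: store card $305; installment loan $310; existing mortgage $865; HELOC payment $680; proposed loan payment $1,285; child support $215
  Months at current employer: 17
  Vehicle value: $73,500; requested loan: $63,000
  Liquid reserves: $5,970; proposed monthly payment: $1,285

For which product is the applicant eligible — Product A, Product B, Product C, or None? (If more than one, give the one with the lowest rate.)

Total debts = (305 + 310 + 865 + 680 + 1,285 + 215) = 3,660; DTI = 3,660/9,400 = 38.9%.
LTV = 63,000/73,500 = 85.7%.
Reserves = 5,970/1,285 = 4.6 months.
Product A: score 753 ≥ 680; DTI 38.9% > 36%; LTV 85.7% > 85%; employment 17 < 24 mo; reserves 4.6 < 6 mo → does not qualify.
Product B: score 753 ≥ 580; DTI 38.9% > 38%; LTV 85.7% ≤ 95%; employment 17 ≥ 12 mo; reserves 4.6 < 9 mo → does not qualify.
Product C: score 753 ≥ 680; DTI 38.9% > 38%; LTV 85.7% > 85%; employment 17 ≥ 6 mo; reserves 4.6 ≥ 3 mo → does not qualify.

None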